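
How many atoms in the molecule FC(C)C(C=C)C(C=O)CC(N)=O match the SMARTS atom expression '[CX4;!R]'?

5

The query [CX4;!R] means: aliphatic carbon with four total connections, not in a ring.
Check the 13 heavy atoms by environment: 5× C (X4, acyclic) → match; 4× C (X3, acyclic) → no; 2× O (X1, acyclic) → no; 1× N (X3, acyclic) → no; 1× F (X1, acyclic) → no.
That gives 5 matching atoms.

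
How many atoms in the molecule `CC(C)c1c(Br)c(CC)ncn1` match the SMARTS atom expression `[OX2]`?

0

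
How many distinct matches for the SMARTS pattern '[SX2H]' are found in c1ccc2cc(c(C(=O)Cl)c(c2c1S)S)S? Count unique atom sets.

[SX2H] is the SMARTS for a thiol: an aliphatic sulfur with two connections, one being H.
The molecule carries 3 separate instances of a thiol (-SH) meeting every constraint; each maps to a distinct set of atoms, giving 3 matches.

3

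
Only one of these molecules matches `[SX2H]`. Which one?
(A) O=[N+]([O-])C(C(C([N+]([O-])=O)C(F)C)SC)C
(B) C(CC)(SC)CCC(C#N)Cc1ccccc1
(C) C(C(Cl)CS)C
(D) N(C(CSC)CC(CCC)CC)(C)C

C

[SX2H] describes an aliphatic sulfur with two connections, one being H (a thiol).
(A) has a methylthio ether (-SCH3) but the sulfur has H0 (bonded to two carbons), not H1.
(B) has a methylthio ether (-SCH3) but the sulfur has H0 (bonded to two carbons), not H1.
(C) contains a thiol (-SH), which satisfies every atom and bond constraint.
(D) has a methylthio ether (-SCH3) but the sulfur has H0 (bonded to two carbons), not H1.
So the answer is (C).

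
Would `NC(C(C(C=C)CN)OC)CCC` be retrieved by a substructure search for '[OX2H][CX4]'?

No

The pattern [OX2H][CX4] describes a hydroxyl oxygen bound to an sp3 (X4) carbon — an aliphatic alcohol.
The closest candidate here is a methoxy ether (-OCH3), but the oxygen has H0 (ether), not H1. No other fragment satisfies the full query, so there is no match.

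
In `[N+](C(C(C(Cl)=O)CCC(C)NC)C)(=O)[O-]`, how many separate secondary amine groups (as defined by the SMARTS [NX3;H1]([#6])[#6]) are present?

1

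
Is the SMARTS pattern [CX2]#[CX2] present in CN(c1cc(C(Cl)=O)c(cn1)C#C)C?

Yes

The pattern [CX2]#[CX2] describes a carbon-carbon triple bond — an alkyne.
The molecule carries an ethynyl group (-C#CH), whose atoms satisfy every constraint of the query, so the pattern matches.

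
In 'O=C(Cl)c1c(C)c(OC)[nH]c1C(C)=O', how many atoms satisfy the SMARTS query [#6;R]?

4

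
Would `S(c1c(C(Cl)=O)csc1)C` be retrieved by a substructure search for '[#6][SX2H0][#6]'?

The pattern [#6][SX2H0][#6] describes an aliphatic sulfur bridging two carbons with no H on the sulfur — a thioether.
The molecule carries a methylthio ether (-SCH3), whose atoms satisfy every constraint of the query, so the pattern matches.

Yes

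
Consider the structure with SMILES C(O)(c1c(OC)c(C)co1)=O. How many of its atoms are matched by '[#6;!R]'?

The query [#6;!R] means: carbon not in any ring.
Check the 11 heavy atoms by environment: 1× o (aromatic, in 5-ring) → no; 4× c (aromatic, in 5-ring) → no; 3× O (acyclic) → no; 3× C (acyclic) → match.
That gives 3 matching atoms.

3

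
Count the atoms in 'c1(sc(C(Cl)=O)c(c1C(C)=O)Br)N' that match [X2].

1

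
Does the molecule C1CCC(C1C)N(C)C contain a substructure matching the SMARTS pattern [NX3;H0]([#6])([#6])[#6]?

Yes

The pattern [NX3;H0]([#6])([#6])[#6] describes a trivalent nitrogen with no H, bonded to three carbons — a tertiary amine.
The molecule carries a dimethylamino group (-N(CH3)2), whose atoms satisfy every constraint of the query, so the pattern matches.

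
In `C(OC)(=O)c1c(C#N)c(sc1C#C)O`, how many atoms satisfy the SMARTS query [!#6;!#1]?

5

The query [!#6;!#1] means: not carbon and not hydrogen — any heteroatom.
Check the 14 heavy atoms by environment: 1× s (aromatic) → match; 4× c (aromatic) → no; 5× C → no; 3× O → match; 1× N → match.
Summing the matching environments: 1 + 3 + 1 = 5 matching atoms.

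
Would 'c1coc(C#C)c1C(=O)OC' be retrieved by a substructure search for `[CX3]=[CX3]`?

The pattern [CX3]=[CX3] describes a non-aromatic C=C double bond between two sp2 carbons — an alkene.
The closest candidate here is an ethynyl group (-C#CH), but the C-C bond is a triple bond, not a double bond. No other fragment satisfies the full query, so there is no match.

No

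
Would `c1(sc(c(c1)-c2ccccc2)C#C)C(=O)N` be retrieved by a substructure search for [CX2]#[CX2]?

Yes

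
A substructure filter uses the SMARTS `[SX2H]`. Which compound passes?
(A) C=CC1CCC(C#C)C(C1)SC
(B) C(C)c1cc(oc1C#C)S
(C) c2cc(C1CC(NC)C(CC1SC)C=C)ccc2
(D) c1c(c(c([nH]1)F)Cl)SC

B

[SX2H] describes an aliphatic sulfur with two connections, one being H (a thiol).
(A) has a methylthio ether (-SCH3) but the sulfur has H0 (bonded to two carbons), not H1.
(B) contains a thiol (-SH), which satisfies every atom and bond constraint.
(C) has a methylthio ether (-SCH3) but the sulfur has H0 (bonded to two carbons), not H1.
(D) has a methylthio ether (-SCH3) but the sulfur has H0 (bonded to two carbons), not H1.
So the answer is (B).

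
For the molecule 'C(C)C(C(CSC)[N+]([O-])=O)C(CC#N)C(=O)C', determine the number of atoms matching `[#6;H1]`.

The query [#6;H1] means: any carbon bearing exactly one hydrogen.
Check the 17 heavy atoms by environment: 3× C (H2) → no; 3× C (H1) → match; 1× S (H0) → no; 3× C (H3) → no; 2× C (H0) → no; 1× N (H0) → no; 1× N (charge +1, H0) → no; 1× O (charge -1, H0) → no; 2× O (H0) → no.
That gives 3 matching atoms.

3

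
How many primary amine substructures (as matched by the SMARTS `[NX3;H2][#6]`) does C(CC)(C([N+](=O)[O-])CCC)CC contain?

0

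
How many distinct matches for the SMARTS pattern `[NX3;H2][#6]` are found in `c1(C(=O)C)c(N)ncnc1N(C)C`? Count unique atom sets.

[NX3;H2][#6] is the SMARTS for a primary amine: a trivalent nitrogen with two H attached to carbon.
Exactly one fragment in the molecule meets all constraints, giving 1 match.

1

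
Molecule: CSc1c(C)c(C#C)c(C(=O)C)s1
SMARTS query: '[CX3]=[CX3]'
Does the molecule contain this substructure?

No

The pattern [CX3]=[CX3] describes a non-aromatic C=C double bond between two sp2 carbons — an alkene.
The closest candidate here is an ethynyl group (-C#CH), but the C-C bond is a triple bond, not a double bond. No other fragment satisfies the full query, so there is no match.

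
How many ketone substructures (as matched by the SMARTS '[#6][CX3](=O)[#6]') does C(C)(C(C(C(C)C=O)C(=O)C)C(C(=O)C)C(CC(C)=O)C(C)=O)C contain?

[#6][CX3](=O)[#6] is the SMARTS for a ketone: a carbonyl carbon (no H) flanked by two carbons.
The molecule carries 4 separate instances of an acetyl/ketone group (-C(=O)CH3) meeting every constraint; each maps to a distinct set of atoms, giving 4 matches.

4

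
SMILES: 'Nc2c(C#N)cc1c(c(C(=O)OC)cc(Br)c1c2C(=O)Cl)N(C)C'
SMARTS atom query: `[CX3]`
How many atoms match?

The query [CX3] means: C with X3: aliphatic carbon with exactly 3 total connections.
Check the 24 heavy atoms by environment: 10× c (aromatic, X3) → no; 2× N (X3) → no; 3× C (X4) → no; 1× C (X2) → no; 1× N (X1) → no; 2× C (X3) → match; 2× O (X1) → no; 1× Cl (X1) → no; 1× O (X2) → no; 1× Br (X1) → no.
That gives 2 matching atoms.

2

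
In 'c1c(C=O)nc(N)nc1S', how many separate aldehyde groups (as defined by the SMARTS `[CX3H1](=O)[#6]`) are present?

[CX3H1](=O)[#6] is the SMARTS for an aldehyde: an sp2 carbon with one H, double-bonded to O and single-bonded to carbon.
Exactly one fragment in the molecule meets all constraints, giving 1 match.

1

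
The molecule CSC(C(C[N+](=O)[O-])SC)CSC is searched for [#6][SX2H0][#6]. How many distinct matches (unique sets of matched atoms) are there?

3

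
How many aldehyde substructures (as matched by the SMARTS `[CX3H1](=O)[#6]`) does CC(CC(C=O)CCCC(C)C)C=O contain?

2

[CX3H1](=O)[#6] is the SMARTS for an aldehyde: an sp2 carbon with one H, double-bonded to O and single-bonded to carbon.
The molecule carries 2 separate instances of an aldehyde (-CHO) meeting every constraint; each maps to a distinct set of atoms, giving 2 matches.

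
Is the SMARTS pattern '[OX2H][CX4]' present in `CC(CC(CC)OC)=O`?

The pattern [OX2H][CX4] describes a hydroxyl oxygen bound to an sp3 (X4) carbon — an aliphatic alcohol.
The closest candidate here is a methoxy ether (-OCH3), but the oxygen has H0 (ether), not H1. No other fragment satisfies the full query, so there is no match.

No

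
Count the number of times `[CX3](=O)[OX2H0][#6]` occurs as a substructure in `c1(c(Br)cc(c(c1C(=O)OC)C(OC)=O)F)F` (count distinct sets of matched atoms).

[CX3](=O)[OX2H0][#6] is the SMARTS for an ester: a carbonyl carbon bonded to an oxygen that is itself bonded to carbon (no H on that O).
The molecule carries 2 separate instances of a methyl-ester group (-C(=O)OCH3) meeting every constraint; each maps to a distinct set of atoms, giving 2 matches.

2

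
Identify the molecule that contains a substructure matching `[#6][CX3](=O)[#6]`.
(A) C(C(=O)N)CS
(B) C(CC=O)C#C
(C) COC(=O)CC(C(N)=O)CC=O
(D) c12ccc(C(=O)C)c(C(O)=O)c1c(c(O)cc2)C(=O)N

D

[#6][CX3](=O)[#6] describes a carbonyl carbon (no H) flanked by two carbons (a ketone).
(A) has a primary amide (-C(=O)NH2) but one neighbour of the carbonyl carbon is N, not C.
(B) has an aldehyde (-CHO) but the carbonyl carbon has H1, so it is not flanked by two carbons.
(C) has a primary amide (-C(=O)NH2) but one neighbour of the carbonyl carbon is N, not C.
(D) contains an acetyl/ketone group (-C(=O)CH3), which satisfies every atom and bond constraint.
So the answer is (D).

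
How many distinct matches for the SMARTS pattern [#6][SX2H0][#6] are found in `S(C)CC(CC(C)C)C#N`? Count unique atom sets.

1

[#6][SX2H0][#6] is the SMARTS for a thioether: an aliphatic sulfur bridging two carbons with no H on the sulfur.
Exactly one fragment in the molecule meets all constraints, giving 1 match.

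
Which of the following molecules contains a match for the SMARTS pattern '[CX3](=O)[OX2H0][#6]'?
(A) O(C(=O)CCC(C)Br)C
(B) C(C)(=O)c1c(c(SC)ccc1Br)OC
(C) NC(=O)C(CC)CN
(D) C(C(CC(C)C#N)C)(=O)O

[CX3](=O)[OX2H0][#6] describes a carbonyl carbon bonded to an oxygen that is itself bonded to carbon (no H on that O) (an ester).
(A) contains a methyl-ester group (-C(=O)OCH3), which satisfies every atom and bond constraint.
(B) has a methoxy ether (-OCH3) but the ether oxygen is not adjacent to a C=O carbon.
(C) has a primary amide (-C(=O)NH2) but the carbonyl is bonded to N, not to an O-C linkage.
(D) has a carboxylic acid group (-C(=O)OH) but the singly-bonded O carries H (OX2H1, not H0).
So the answer is (A).

A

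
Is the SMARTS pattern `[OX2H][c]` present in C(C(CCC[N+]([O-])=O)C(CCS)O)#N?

The pattern [OX2H][c] describes a hydroxyl oxygen attached to an aromatic carbon — a phenol.
The closest candidate here is a hydroxyl group (-OH), but the -OH is on an aliphatic carbon, not an aromatic c. No other fragment satisfies the full query, so there is no match.

No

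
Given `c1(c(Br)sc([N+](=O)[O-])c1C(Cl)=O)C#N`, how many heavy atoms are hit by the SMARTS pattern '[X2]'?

2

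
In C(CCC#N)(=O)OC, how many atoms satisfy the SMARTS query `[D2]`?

4

Check the 8 heavy atoms by environment: 3× C (D2) → match; 1× N (D1) → no; 1× C (D3) → no; 1× O (D1) → no; 1× O (D2) → match; 1× C (D1) → no.
Summing the matching environments: 3 + 1 = 4 matching atoms.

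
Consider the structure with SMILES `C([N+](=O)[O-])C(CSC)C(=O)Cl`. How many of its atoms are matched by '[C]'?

Check the 11 heavy atoms by environment: 5× C → match; 1× S → no; 1× N (charge +1) → no; 1× O (charge -1) → no; 2× O → no; 1× Cl → no.
That gives 5 matching atoms.

5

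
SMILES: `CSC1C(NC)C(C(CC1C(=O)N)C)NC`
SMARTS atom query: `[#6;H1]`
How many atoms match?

5

The query [#6;H1] means: any carbon bearing exactly one hydrogen.
Check the 16 heavy atoms by environment: 5× C (H1) → match; 1× C (H2) → no; 1× C (H0) → no; 1× O (H0) → no; 1× N (H2) → no; 4× C (H3) → no; 1× S (H0) → no; 2× N (H1) → no.
That gives 5 matching atoms.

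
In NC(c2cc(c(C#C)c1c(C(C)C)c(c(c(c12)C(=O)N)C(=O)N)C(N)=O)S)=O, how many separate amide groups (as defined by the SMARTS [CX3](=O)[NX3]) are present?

[CX3](=O)[NX3] is the SMARTS for an amide: a carbonyl carbon bonded to a trivalent nitrogen.
The molecule carries 4 separate instances of a primary amide (-C(=O)NH2) meeting every constraint; each maps to a distinct set of atoms, giving 4 matches.

4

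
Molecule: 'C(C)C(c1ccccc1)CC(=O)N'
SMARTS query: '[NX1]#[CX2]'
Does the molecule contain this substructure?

No

The pattern [NX1]#[CX2] describes a nitrogen triple-bonded to a two-connected carbon — a nitrile.
The closest candidate here is a primary amide (-C(=O)NH2), but the nitrogen is NX3, not NX1. No other fragment satisfies the full query, so there is no match.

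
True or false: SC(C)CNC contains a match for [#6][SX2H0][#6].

The pattern [#6][SX2H0][#6] describes an aliphatic sulfur bridging two carbons with no H on the sulfur — a thioether.
The closest candidate here is a thiol (-SH), but the sulfur has H1, not H0 bridging two carbons. No other fragment satisfies the full query, so there is no match.

False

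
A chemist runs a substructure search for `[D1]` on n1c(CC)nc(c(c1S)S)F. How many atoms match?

4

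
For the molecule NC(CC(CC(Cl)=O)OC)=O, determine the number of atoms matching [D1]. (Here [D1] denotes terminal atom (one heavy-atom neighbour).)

The query [D1] means: atom with exactly one heavy-atom neighbour (degree 1).
Check the 11 heavy atoms by environment: 2× C (D2) → no; 3× C (D3) → no; 2× O (D1) → match; 1× N (D1) → match; 1× Cl (D1) → match; 1× O (D2) → no; 1× C (D1) → match.
Summing the matching environments: 2 + 1 + 1 + 1 = 5 matching atoms.

5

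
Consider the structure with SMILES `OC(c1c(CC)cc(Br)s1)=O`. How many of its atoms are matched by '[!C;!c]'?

4

Check the 11 heavy atoms by environment: 1× s (aromatic) → match; 4× c (aromatic) → no; 1× Br → match; 3× C → no; 2× O → match.
Summing the matching environments: 1 + 1 + 2 = 4 matching atoms.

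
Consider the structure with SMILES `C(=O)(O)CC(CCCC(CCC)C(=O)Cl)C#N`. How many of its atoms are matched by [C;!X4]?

3

Check the 17 heavy atoms by environment: 9× C (X4) → no; 1× C (X2) → match; 1× N (X1) → no; 2× C (X3) → match; 2× O (X1) → no; 1× Cl (X1) → no; 1× O (X2) → no.
Summing the matching environments: 1 + 2 = 3 matching atoms.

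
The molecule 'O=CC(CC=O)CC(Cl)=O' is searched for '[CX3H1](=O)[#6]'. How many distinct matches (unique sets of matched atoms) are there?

2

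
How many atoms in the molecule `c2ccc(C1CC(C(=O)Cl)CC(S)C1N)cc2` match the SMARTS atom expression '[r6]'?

12

The query [r6] means: r6 matches atoms in a six-membered ring.
Check the 17 heavy atoms by environment: 6× C (in 6-ring) → match; 1× S (acyclic) → no; 6× c (aromatic, in 6-ring) → match; 1× C (acyclic) → no; 1× O (acyclic) → no; 1× Cl (acyclic) → no; 1× N (acyclic) → no.
Summing the matching environments: 6 + 6 = 12 matching atoms.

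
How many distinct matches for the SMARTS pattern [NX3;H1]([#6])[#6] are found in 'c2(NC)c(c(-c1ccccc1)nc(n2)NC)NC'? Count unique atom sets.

3

[NX3;H1]([#6])[#6] is the SMARTS for a secondary amine: a trivalent nitrogen with one H, bonded to two carbons.
The molecule carries 3 separate instances of an N-methylamino group (-NHCH3) meeting every constraint; each maps to a distinct set of atoms, giving 3 matches.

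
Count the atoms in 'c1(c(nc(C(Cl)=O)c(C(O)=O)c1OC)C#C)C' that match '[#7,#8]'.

5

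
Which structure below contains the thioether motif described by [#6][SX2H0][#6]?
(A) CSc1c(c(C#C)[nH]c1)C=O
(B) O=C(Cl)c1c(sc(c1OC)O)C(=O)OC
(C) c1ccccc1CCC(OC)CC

A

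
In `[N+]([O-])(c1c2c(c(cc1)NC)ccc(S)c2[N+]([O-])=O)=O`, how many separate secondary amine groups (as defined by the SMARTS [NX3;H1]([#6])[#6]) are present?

[NX3;H1]([#6])[#6] is the SMARTS for a secondary amine: a trivalent nitrogen with one H, bonded to two carbons.
Exactly one fragment in the molecule meets all constraints, giving 1 match.

1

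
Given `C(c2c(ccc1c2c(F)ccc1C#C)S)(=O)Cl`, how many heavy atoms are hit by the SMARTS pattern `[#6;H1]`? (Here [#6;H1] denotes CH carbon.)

The query [#6;H1] means: any carbon bearing exactly one hydrogen.
Check the 17 heavy atoms by environment: 6× c (aromatic, H0) → no; 4× c (aromatic, H1) → match; 1× F (H0) → no; 2× C (H0) → no; 1× O (H0) → no; 1× Cl (H0) → no; 1× S (H1) → no; 1× C (H1) → match.
Summing the matching environments: 4 + 1 = 5 matching atoms.

5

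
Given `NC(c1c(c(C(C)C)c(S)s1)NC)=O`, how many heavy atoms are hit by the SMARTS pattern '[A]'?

9

The query [A] means: A matches any aliphatic (non-aromatic) heavy atom.
Check the 14 heavy atoms by environment: 1× s (aromatic) → no; 4× c (aromatic) → no; 2× N → match; 5× C → match; 1× S → match; 1× O → match.
Summing the matching environments: 2 + 5 + 1 + 1 = 9 matching atoms.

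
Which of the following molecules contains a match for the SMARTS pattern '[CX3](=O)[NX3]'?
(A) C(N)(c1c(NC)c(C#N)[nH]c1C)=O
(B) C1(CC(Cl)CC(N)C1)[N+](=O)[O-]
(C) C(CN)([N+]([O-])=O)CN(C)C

[CX3](=O)[NX3] describes a carbonyl carbon bonded to a trivalent nitrogen (an amide).
(A) contains a primary amide (-C(=O)NH2), which satisfies every atom and bond constraint.
(B) has a primary amino group (-NH2) but the -NH2 is not attached to a carbonyl carbon.
(C) has a primary amino group (-NH2) but the -NH2 is not attached to a carbonyl carbon.
So the answer is (A).

A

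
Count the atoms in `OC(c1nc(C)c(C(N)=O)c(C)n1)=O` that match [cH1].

0

The query [cH1] means: aromatic carbon bearing exactly one hydrogen.
Check the 14 heavy atoms by environment: 2× n (aromatic, H0) → no; 4× c (aromatic, H0) → no; 2× C (H3) → no; 2× C (H0) → no; 2× O (H0) → no; 1× O (H1) → no; 1× N (H2) → no.
No environment satisfies the query, so 0 matching atoms.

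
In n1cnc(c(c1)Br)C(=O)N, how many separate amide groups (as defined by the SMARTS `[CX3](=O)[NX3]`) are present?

1

[CX3](=O)[NX3] is the SMARTS for an amide: a carbonyl carbon bonded to a trivalent nitrogen.
Exactly one fragment in the molecule meets all constraints, giving 1 match.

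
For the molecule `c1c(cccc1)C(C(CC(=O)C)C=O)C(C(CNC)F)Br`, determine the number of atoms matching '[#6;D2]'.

Check the 21 heavy atoms by environment: 3× C (D2) → match; 5× C (D3) → no; 1× N (D2) → no; 2× C (D1) → no; 2× O (D1) → no; 1× Br (D1) → no; 1× F (D1) → no; 1× c (aromatic, D3) → no; 5× c (aromatic, D2) → match.
Summing the matching environments: 3 + 5 = 8 matching atoms.

8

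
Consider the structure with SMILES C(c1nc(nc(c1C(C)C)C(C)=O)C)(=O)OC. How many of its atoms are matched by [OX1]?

2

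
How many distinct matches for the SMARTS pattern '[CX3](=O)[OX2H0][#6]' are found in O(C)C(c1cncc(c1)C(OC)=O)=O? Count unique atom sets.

2

[CX3](=O)[OX2H0][#6] is the SMARTS for an ester: a carbonyl carbon bonded to an oxygen that is itself bonded to carbon (no H on that O).
The molecule carries 2 separate instances of a methyl-ester group (-C(=O)OCH3) meeting every constraint; each maps to a distinct set of atoms, giving 2 matches.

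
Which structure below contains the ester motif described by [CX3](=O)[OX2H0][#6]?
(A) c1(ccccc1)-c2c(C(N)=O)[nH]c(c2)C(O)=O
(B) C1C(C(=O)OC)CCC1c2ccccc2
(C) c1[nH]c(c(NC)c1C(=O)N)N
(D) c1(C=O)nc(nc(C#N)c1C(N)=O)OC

B

[CX3](=O)[OX2H0][#6] describes a carbonyl carbon bonded to an oxygen that is itself bonded to carbon (no H on that O) (an ester).
(A) has a carboxylic acid group (-C(=O)OH) but the singly-bonded O carries H (OX2H1, not H0).
(B) contains a methyl-ester group (-C(=O)OCH3), which satisfies every atom and bond constraint.
(C) has a primary amide (-C(=O)NH2) but the carbonyl is bonded to N, not to an O-C linkage.
(D) has a methoxy ether (-OCH3) but the ether oxygen is not adjacent to a C=O carbon.
So the answer is (B).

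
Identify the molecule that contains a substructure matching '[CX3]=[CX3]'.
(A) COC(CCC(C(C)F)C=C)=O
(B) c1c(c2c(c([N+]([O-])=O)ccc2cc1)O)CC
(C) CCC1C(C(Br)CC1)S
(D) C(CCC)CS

A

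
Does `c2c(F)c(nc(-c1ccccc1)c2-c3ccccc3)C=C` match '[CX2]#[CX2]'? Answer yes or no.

The pattern [CX2]#[CX2] describes a carbon-carbon triple bond — an alkyne.
The closest candidate here is a vinyl group (-CH=CH2), but the C=C is a double bond; both carbons are CX3, not CX2. No other fragment satisfies the full query, so there is no match.

No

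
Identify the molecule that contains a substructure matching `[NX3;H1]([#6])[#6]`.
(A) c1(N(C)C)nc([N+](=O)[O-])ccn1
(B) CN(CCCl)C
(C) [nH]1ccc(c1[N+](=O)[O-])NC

[NX3;H1]([#6])[#6] describes a trivalent nitrogen with one H, bonded to two carbons (a secondary amine).
(A) has a dimethylamino group (-N(CH3)2) but the nitrogen has H0, not H1.
(B) has a dimethylamino group (-N(CH3)2) but the nitrogen has H0, not H1.
(C) contains an N-methylamino group (-NHCH3), which satisfies every atom and bond constraint.
So the answer is (C).

C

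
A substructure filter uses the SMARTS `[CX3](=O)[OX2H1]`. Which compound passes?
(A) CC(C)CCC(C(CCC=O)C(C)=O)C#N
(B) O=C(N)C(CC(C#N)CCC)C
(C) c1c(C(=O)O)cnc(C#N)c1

[CX3](=O)[OX2H1] describes an sp2 carbon double-bonded to O and single-bonded to an -OH oxygen (a carboxylic acid).
(A) has an aldehyde (-CHO) but there is no singly-bonded oxygen on the carbonyl carbon.
(B) has a primary amide (-C(=O)NH2) but the carbonyl is bonded to N, not to an -OH oxygen.
(C) contains a carboxylic acid group (-C(=O)OH), which satisfies every atom and bond constraint.
So the answer is (C).

C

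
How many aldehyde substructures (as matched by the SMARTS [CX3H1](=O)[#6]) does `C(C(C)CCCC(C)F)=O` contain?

1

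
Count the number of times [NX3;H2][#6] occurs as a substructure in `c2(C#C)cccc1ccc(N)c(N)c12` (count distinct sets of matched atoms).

[NX3;H2][#6] is the SMARTS for a primary amine: a trivalent nitrogen with two H attached to carbon.
The molecule carries 2 separate instances of a primary amino group (-NH2) meeting every constraint; each maps to a distinct set of atoms, giving 2 matches.

2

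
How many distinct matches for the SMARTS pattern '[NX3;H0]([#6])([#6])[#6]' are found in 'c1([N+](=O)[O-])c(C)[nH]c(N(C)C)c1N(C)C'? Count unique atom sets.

2

[NX3;H0]([#6])([#6])[#6] is the SMARTS for a tertiary amine: a trivalent nitrogen with no H, bonded to three carbons.
The molecule carries 2 separate instances of a dimethylamino group (-N(CH3)2) meeting every constraint; each maps to a distinct set of atoms, giving 2 matches.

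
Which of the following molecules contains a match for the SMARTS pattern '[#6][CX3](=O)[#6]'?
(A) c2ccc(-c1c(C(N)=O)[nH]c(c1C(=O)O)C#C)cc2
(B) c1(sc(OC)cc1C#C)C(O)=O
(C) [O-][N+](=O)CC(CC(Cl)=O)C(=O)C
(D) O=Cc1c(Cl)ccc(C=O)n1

C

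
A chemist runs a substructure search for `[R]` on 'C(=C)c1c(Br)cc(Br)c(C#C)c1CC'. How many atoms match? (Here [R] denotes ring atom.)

The query [R] means: R matches any atom that is part of a ring.
Check the 14 heavy atoms by environment: 6× c (aromatic, in 6-ring) → match; 6× C (acyclic) → no; 2× Br (acyclic) → no.
That gives 6 matching atoms.

6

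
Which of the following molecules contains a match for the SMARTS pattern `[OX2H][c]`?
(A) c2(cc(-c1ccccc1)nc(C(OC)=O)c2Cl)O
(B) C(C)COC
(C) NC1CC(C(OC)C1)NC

[OX2H][c] describes a hydroxyl oxygen attached to an aromatic carbon (a phenol).
(A) contains a hydroxyl group (-OH), which satisfies every atom and bond constraint.
(B) has a methoxy ether (-OCH3) but the oxygen has H0, not H1.
(C) has a methoxy ether (-OCH3) but the oxygen has H0, not H1.
So the answer is (A).

A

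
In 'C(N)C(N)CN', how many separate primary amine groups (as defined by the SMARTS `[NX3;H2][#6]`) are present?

[NX3;H2][#6] is the SMARTS for a primary amine: a trivalent nitrogen with two H attached to carbon.
The molecule carries 3 separate instances of a primary amino group (-NH2) meeting every constraint; each maps to a distinct set of atoms, giving 3 matches.

3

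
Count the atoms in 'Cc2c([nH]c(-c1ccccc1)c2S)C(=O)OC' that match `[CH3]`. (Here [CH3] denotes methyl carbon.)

Check the 17 heavy atoms by environment: 1× n (aromatic, H1) → no; 5× c (aromatic, H0) → no; 2× C (H3) → match; 1× S (H1) → no; 1× C (H0) → no; 2× O (H0) → no; 5× c (aromatic, H1) → no.
That gives 2 matching atoms.

2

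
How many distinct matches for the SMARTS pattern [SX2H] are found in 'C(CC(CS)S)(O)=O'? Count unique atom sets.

2

[SX2H] is the SMARTS for a thiol: an aliphatic sulfur with two connections, one being H.
The molecule carries 2 separate instances of a thiol (-SH) meeting every constraint; each maps to a distinct set of atoms, giving 2 matches.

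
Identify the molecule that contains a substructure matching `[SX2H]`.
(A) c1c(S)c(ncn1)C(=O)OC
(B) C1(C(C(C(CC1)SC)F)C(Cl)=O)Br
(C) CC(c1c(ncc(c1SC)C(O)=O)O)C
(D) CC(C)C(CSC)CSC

A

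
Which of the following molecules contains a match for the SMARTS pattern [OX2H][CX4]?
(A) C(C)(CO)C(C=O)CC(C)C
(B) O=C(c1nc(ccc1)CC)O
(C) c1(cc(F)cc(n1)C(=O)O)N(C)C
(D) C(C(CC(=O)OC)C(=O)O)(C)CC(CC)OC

[OX2H][CX4] describes a hydroxyl oxygen bound to an sp3 (X4) carbon (an aliphatic alcohol).
(A) contains a hydroxyl group (-OH), which satisfies every atom and bond constraint.
(B) has a carboxylic acid group (-C(=O)OH) but the -OH is on a CX3 carbonyl carbon, not a CX4 carbon.
(C) has a carboxylic acid group (-C(=O)OH) but the -OH is on a CX3 carbonyl carbon, not a CX4 carbon.
(D) has a carboxylic acid group (-C(=O)OH) but the -OH is on a CX3 carbonyl carbon, not a CX4 carbon.
So the answer is (A).

A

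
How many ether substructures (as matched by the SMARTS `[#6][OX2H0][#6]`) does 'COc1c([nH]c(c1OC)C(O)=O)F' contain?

2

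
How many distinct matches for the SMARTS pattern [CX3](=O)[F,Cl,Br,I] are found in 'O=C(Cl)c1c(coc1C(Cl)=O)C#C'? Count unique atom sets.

2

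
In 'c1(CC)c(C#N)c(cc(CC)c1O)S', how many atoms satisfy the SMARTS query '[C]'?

5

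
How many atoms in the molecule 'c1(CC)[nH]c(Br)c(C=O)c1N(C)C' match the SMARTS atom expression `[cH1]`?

0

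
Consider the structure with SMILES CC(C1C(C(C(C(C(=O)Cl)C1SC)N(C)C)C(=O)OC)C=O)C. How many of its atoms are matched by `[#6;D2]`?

1

The query [#6;D2] means: any carbon bonded to exactly two heavy atoms.
Check the 23 heavy atoms by environment: 9× C (D3) → no; 6× C (D1) → no; 1× S (D2) → no; 3× O (D1) → no; 1× Cl (D1) → no; 1× C (D2) → match; 1× O (D2) → no; 1× N (D3) → no.
That gives 1 matching atom.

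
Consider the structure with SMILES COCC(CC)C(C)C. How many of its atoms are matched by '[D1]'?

4

The query [D1] means: atom with exactly one heavy-atom neighbour (degree 1).
Check the 9 heavy atoms by environment: 2× C (D2) → no; 2× C (D3) → no; 4× C (D1) → match; 1× O (D2) → no.
That gives 4 matching atoms.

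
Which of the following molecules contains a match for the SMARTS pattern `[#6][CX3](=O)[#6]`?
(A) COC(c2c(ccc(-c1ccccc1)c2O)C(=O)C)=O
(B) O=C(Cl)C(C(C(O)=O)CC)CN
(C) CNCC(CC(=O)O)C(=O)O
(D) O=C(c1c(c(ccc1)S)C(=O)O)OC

A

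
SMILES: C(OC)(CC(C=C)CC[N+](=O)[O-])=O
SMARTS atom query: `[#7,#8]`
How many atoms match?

The query [#7,#8] means: nitrogen or oxygen (comma = OR).
Check the 13 heavy atoms by environment: 8× C → no; 1× N (charge +1) → match; 1× O (charge -1) → match; 3× O → match.
Summing the matching environments: 1 + 1 + 3 = 5 matching atoms.

5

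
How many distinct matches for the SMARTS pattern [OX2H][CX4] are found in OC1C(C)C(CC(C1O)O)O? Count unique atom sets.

4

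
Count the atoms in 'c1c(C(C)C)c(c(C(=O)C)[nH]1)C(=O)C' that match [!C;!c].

3

Check the 14 heavy atoms by environment: 1× n (aromatic) → match; 4× c (aromatic) → no; 7× C → no; 2× O → match.
Summing the matching environments: 1 + 2 = 3 matching atoms.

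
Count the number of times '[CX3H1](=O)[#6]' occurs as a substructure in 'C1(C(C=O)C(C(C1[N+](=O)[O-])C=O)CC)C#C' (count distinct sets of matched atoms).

[CX3H1](=O)[#6] is the SMARTS for an aldehyde: an sp2 carbon with one H, double-bonded to O and single-bonded to carbon.
The molecule carries 2 separate instances of an aldehyde (-CHO) meeting every constraint; each maps to a distinct set of atoms, giving 2 matches.

2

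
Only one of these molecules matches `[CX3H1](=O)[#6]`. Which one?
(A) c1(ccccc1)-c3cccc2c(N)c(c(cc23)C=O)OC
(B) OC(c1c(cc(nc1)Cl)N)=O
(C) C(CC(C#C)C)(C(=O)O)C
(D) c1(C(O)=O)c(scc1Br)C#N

A

[CX3H1](=O)[#6] describes an sp2 carbon with one H, double-bonded to O and single-bonded to carbon (an aldehyde).
(A) contains an aldehyde (-CHO), which satisfies every atom and bond constraint.
(B) has a carboxylic acid group (-C(=O)OH) but the carbonyl carbon has H0 and is bonded to O, not H1.
(C) has a carboxylic acid group (-C(=O)OH) but the carbonyl carbon has H0 and is bonded to O, not H1.
(D) has a carboxylic acid group (-C(=O)OH) but the carbonyl carbon has H0 and is bonded to O, not H1.
So the answer is (A).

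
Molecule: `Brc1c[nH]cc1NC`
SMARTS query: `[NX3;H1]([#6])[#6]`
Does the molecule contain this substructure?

The pattern [NX3;H1]([#6])[#6] describes a trivalent nitrogen with one H, bonded to two carbons — a secondary amine.
The molecule carries an N-methylamino group (-NHCH3), whose atoms satisfy every constraint of the query, so the pattern matches.

Yes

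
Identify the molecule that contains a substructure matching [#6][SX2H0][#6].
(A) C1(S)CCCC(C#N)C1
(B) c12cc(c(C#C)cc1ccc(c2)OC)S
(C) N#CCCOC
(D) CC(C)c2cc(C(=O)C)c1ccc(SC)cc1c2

D

[#6][SX2H0][#6] describes an aliphatic sulfur bridging two carbons with no H on the sulfur (a thioether).
(A) has a thiol (-SH) but the sulfur has H1, not H0 bridging two carbons.
(B) has a methoxy ether (-OCH3) but the bridging atom is O, not S.
(C) has a methoxy ether (-OCH3) but the bridging atom is O, not S.
(D) contains a methylthio ether (-SCH3), which satisfies every atom and bond constraint.
So the answer is (D).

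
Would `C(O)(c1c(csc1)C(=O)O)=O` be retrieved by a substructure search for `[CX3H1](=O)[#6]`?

No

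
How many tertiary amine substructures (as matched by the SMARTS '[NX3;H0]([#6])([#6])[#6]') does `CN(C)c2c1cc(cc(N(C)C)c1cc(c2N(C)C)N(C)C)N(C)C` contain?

[NX3;H0]([#6])([#6])[#6] is the SMARTS for a tertiary amine: a trivalent nitrogen with no H, bonded to three carbons.
The molecule carries 5 separate instances of a dimethylamino group (-N(CH3)2) meeting every constraint; each maps to a distinct set of atoms, giving 5 matches.

5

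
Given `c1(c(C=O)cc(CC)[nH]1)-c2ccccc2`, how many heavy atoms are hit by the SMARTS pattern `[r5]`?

The query [r5] means: r5 matches atoms in a five-membered ring.
Check the 15 heavy atoms by environment: 1× n (aromatic, in 5-ring) → match; 4× c (aromatic, in 5-ring) → match; 3× C (acyclic) → no; 6× c (aromatic, in 6-ring) → no; 1× O (acyclic) → no.
Summing the matching environments: 1 + 4 = 5 matching atoms.

5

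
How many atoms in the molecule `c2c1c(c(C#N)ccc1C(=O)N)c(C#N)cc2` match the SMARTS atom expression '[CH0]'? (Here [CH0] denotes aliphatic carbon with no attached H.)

3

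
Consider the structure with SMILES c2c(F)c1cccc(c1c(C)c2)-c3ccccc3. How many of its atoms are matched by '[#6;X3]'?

16

The query [#6;X3] means: any carbon (aromatic or not) with three total connections.
Check the 18 heavy atoms by environment: 16× c (aromatic, X3) → match; 1× F (X1) → no; 1× C (X4) → no.
That gives 16 matching atoms.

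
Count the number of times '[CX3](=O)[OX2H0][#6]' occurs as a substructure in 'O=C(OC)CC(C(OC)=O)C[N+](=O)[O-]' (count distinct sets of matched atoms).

2

[CX3](=O)[OX2H0][#6] is the SMARTS for an ester: a carbonyl carbon bonded to an oxygen that is itself bonded to carbon (no H on that O).
The molecule carries 2 separate instances of a methyl-ester group (-C(=O)OCH3) meeting every constraint; each maps to a distinct set of atoms, giving 2 matches.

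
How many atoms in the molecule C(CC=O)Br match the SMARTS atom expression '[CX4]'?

2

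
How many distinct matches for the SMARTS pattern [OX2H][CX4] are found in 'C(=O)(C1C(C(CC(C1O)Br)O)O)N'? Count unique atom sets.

3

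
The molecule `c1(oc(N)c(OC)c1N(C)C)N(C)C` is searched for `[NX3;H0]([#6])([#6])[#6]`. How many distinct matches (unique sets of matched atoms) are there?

[NX3;H0]([#6])([#6])[#6] is the SMARTS for a tertiary amine: a trivalent nitrogen with no H, bonded to three carbons.
The molecule carries 2 separate instances of a dimethylamino group (-N(CH3)2) meeting every constraint; each maps to a distinct set of atoms, giving 2 matches.

2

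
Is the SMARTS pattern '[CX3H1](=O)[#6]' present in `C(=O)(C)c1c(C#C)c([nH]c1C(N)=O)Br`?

The pattern [CX3H1](=O)[#6] describes an sp2 carbon with one H, double-bonded to O and single-bonded to carbon — an aldehyde.
The closest candidate here is an acetyl/ketone group (-C(=O)CH3), but the carbonyl carbon has H0 (two carbon neighbours), not H1. No other fragment satisfies the full query, so there is no match.

No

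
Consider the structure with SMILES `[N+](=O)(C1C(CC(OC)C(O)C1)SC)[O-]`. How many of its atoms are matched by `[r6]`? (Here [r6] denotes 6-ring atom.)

6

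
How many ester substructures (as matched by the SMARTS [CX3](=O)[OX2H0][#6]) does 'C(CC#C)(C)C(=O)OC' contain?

1

[CX3](=O)[OX2H0][#6] is the SMARTS for an ester: a carbonyl carbon bonded to an oxygen that is itself bonded to carbon (no H on that O).
Exactly one fragment in the molecule meets all constraints, giving 1 match.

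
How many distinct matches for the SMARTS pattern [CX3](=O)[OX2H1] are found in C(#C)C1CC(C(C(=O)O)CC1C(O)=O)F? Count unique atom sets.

[CX3](=O)[OX2H1] is the SMARTS for a carboxylic acid: an sp2 carbon double-bonded to O and single-bonded to an -OH oxygen.
The molecule carries 2 separate instances of a carboxylic acid group (-C(=O)OH) meeting every constraint; each maps to a distinct set of atoms, giving 2 matches.

2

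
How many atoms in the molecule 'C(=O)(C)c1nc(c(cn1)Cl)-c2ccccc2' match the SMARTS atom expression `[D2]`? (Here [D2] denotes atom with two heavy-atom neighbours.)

8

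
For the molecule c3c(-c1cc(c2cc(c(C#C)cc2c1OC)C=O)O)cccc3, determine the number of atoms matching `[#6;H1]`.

10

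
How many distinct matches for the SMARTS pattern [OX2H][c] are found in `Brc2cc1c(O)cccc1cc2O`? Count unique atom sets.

2

[OX2H][c] is the SMARTS for a phenol: a hydroxyl oxygen attached to an aromatic carbon.
The molecule carries 2 separate instances of a hydroxyl group (-OH) meeting every constraint; each maps to a distinct set of atoms, giving 2 matches.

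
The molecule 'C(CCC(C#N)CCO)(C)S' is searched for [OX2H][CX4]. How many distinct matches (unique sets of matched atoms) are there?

1

[OX2H][CX4] is the SMARTS for an aliphatic alcohol: a hydroxyl oxygen bound to an sp3 (X4) carbon.
Exactly one fragment in the molecule meets all constraints, giving 1 match.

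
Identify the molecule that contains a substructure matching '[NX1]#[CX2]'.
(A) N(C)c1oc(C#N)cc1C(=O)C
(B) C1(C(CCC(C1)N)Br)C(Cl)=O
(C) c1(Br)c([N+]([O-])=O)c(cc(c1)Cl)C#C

A

[NX1]#[CX2] describes a nitrogen triple-bonded to a two-connected carbon (a nitrile).
(A) contains a nitrile (-C#N), which satisfies every atom and bond constraint.
(B) has a primary amino group (-NH2) but the nitrogen is NX3 (three connections), not NX1 triple-bonded.
(C) has a nitro group (-[N+](=O)[O-]) but there is no C#N triple bond.
So the answer is (A).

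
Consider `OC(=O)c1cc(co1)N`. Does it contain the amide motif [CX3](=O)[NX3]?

No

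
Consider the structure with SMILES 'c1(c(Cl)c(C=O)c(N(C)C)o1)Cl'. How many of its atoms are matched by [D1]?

The query [D1] means: atom with exactly one heavy-atom neighbour (degree 1).
Check the 12 heavy atoms by environment: 1× o (aromatic, D2) → no; 4× c (aromatic, D3) → no; 2× Cl (D1) → match; 1× N (D3) → no; 2× C (D1) → match; 1× C (D2) → no; 1× O (D1) → match.
Summing the matching environments: 2 + 2 + 1 = 5 matching atoms.

5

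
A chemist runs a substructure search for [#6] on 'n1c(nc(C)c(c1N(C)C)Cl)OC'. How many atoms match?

8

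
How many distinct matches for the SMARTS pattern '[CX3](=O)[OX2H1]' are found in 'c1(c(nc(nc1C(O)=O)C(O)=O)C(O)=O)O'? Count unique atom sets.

3

[CX3](=O)[OX2H1] is the SMARTS for a carboxylic acid: an sp2 carbon double-bonded to O and single-bonded to an -OH oxygen.
The molecule carries 3 separate instances of a carboxylic acid group (-C(=O)OH) meeting every constraint; each maps to a distinct set of atoms, giving 3 matches.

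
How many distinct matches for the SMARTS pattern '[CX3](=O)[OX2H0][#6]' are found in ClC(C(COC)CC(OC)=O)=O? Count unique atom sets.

1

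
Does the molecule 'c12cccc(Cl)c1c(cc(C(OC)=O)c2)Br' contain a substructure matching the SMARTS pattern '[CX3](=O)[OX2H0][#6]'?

Yes

The pattern [CX3](=O)[OX2H0][#6] describes a carbonyl carbon bonded to an oxygen that is itself bonded to carbon (no H on that O) — an ester.
The molecule carries a methyl-ester group (-C(=O)OCH3), whose atoms satisfy every constraint of the query, so the pattern matches.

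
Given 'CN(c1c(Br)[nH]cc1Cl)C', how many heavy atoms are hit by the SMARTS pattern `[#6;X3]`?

4

The query [#6;X3] means: any carbon (aromatic or not) with three total connections.
Check the 10 heavy atoms by environment: 1× n (aromatic, X3) → no; 4× c (aromatic, X3) → match; 1× Cl (X1) → no; 1× Br (X1) → no; 1× N (X3) → no; 2× C (X4) → no.
That gives 4 matching atoms.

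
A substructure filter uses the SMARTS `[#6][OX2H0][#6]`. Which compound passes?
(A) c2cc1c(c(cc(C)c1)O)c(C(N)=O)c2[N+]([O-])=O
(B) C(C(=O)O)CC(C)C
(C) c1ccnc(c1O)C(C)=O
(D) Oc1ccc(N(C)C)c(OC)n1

D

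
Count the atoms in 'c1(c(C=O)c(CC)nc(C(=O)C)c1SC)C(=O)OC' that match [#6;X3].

8

Check the 19 heavy atoms by environment: 1× n (aromatic, X2) → no; 5× c (aromatic, X3) → match; 3× C (X3) → match; 3× O (X1) → no; 5× C (X4) → no; 1× O (X2) → no; 1× S (X2) → no.
Summing the matching environments: 5 + 3 = 8 matching atoms.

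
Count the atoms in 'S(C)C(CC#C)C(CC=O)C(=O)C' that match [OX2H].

0

The query [OX2H] means: aliphatic oxygen with two connections, one of which is H — an -OH oxygen.
Check the 13 heavy atoms by environment: 2× C (H2, X4) → no; 2× C (H1, X4) → no; 1× C (H0, X3) → no; 2× O (H0, X1) → no; 2× C (H3, X4) → no; 1× S (H0, X2) → no; 1× C (H1, X3) → no; 1× C (H0, X2) → no; 1× C (H1, X2) → no.
No environment satisfies the query, so 0 matching atoms.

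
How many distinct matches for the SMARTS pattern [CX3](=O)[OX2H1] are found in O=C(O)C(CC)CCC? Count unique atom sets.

[CX3](=O)[OX2H1] is the SMARTS for a carboxylic acid: an sp2 carbon double-bonded to O and single-bonded to an -OH oxygen.
Exactly one fragment in the molecule meets all constraints, giving 1 match.

1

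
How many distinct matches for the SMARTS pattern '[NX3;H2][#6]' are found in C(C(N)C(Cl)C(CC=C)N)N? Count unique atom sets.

3

[NX3;H2][#6] is the SMARTS for a primary amine: a trivalent nitrogen with two H attached to carbon.
The molecule carries 3 separate instances of a primary amino group (-NH2) meeting every constraint; each maps to a distinct set of atoms, giving 3 matches.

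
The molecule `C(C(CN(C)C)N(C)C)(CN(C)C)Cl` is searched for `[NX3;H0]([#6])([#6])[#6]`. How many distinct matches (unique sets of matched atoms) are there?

[NX3;H0]([#6])([#6])[#6] is the SMARTS for a tertiary amine: a trivalent nitrogen with no H, bonded to three carbons.
The molecule carries 3 separate instances of a dimethylamino group (-N(CH3)2) meeting every constraint; each maps to a distinct set of atoms, giving 3 matches.

3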